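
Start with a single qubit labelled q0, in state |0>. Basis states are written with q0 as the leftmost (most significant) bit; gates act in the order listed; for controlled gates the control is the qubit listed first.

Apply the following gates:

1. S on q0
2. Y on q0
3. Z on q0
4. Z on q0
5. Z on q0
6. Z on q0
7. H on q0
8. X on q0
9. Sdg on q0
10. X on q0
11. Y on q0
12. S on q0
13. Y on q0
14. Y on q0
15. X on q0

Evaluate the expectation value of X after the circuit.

The expectation value of X is 1.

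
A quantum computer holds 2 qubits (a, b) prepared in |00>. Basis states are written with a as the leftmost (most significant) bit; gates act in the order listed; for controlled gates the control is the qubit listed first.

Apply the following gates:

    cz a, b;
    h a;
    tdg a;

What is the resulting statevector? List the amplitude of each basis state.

The final amplitudes are sqrt(2)/2 on |00>, 0 on |01>, -sqrt(2)*exp(3*I*pi/4)/2 on |10>, 0 on |11>.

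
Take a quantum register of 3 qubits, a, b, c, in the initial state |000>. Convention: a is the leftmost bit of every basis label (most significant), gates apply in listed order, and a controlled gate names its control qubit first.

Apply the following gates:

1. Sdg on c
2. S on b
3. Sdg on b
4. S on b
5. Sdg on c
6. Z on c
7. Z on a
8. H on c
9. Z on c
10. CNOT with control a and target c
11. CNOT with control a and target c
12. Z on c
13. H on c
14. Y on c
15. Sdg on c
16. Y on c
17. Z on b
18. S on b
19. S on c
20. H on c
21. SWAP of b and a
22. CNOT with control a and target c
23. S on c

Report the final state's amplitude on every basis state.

The final amplitudes are -sqrt(2)*I/2 on |000>, sqrt(2)/2 on |001>, and 0 on every other basis state. Key observation: steps 8-13 multiply out to the identity, so the circuit reduces to the remaining gates.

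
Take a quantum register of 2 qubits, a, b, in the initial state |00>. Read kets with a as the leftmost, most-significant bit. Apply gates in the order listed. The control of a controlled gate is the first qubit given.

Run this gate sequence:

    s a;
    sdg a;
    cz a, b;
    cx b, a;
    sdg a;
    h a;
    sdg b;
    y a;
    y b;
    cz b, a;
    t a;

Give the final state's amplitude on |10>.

The amplitude on |10> is 0.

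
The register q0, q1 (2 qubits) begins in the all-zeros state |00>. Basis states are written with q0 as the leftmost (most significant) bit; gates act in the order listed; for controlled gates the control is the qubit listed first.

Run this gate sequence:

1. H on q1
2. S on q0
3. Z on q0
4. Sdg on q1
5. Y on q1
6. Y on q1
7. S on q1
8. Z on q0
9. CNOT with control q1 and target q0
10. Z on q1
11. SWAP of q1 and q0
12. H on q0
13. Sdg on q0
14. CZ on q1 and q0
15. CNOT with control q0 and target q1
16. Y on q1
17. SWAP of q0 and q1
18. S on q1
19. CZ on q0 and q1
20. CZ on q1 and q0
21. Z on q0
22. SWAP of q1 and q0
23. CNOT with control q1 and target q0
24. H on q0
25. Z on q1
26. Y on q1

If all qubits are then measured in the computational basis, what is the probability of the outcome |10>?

Outcome |10> occurs with probability 1/2. Key observation: steps 3-8 multiply out to the identity, so the circuit reduces to the remaining gates.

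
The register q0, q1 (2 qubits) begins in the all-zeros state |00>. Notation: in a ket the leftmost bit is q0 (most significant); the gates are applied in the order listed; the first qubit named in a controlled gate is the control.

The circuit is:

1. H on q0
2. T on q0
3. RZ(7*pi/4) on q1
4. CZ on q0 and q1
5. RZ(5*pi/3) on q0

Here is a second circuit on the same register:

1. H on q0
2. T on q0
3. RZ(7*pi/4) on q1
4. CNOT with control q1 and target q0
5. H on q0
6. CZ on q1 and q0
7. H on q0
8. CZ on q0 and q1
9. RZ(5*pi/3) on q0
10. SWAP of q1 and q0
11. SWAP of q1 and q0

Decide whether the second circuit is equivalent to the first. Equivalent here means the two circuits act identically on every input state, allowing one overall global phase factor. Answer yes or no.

Yes: on every input state the two circuits agree up to one overall phase factor.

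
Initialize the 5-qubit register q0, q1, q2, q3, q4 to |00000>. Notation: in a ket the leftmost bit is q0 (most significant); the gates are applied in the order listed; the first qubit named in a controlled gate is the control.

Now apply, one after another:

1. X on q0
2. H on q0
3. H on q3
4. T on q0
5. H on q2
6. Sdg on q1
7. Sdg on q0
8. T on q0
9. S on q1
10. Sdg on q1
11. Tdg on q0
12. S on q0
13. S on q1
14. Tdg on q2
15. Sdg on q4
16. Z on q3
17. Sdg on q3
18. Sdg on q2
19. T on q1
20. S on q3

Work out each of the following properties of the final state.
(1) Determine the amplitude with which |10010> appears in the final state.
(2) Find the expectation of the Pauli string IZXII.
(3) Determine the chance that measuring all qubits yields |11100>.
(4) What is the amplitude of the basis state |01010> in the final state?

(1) The final state's coefficient on |10010> equals sqrt(2)*exp(I*pi/4)/4. Key observation: gates 6-13 undo each other exactly, leaving only the rest of the circuit to track.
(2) The expectation value of IZXII is -sqrt(2)/2.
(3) The probability of measuring |11100> is 0.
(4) The amplitude on |01010> is 0.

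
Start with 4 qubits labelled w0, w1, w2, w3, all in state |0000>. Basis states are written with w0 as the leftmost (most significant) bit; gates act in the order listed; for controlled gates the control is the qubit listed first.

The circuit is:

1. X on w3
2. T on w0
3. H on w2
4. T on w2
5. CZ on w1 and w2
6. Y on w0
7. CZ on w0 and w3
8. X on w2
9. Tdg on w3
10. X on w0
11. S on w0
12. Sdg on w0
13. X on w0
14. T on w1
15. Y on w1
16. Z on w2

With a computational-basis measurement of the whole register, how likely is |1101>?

A full measurement returns |1101> with probability 1/2. Key observation: steps 10-13 multiply out to the identity, so the circuit reduces to the remaining gates.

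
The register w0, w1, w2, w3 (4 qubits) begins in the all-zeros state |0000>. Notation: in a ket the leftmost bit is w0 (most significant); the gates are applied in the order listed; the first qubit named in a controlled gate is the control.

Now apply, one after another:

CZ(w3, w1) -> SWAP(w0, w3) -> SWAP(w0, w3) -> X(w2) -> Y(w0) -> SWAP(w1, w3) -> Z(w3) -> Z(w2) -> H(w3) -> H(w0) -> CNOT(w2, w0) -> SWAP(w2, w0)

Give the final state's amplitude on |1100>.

The final state's coefficient on |1100> equals 0. Key observation: the block from step 2 through step 3 cancels to the identity and can be dropped.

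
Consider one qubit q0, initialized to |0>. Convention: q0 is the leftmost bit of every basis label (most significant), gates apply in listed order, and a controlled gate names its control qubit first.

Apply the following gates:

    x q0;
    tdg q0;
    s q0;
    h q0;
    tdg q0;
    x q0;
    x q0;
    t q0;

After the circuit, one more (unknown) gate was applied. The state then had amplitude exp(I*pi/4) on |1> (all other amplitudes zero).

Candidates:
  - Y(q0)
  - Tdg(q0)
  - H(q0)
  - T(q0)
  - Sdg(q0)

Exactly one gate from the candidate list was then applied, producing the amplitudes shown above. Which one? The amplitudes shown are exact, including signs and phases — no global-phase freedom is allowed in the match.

It was H(q0) that produced the state shown.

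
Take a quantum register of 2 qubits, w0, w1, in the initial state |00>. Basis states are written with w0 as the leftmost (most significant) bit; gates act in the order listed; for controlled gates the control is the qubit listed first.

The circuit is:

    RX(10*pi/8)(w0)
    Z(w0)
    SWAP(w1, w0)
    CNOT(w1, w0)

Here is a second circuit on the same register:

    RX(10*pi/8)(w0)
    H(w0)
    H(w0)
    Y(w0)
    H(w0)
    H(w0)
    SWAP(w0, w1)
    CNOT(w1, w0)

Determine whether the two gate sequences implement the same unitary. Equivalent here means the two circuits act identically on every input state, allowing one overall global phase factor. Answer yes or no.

No, they are not equivalent — no single phase factor reconciles the two unitaries.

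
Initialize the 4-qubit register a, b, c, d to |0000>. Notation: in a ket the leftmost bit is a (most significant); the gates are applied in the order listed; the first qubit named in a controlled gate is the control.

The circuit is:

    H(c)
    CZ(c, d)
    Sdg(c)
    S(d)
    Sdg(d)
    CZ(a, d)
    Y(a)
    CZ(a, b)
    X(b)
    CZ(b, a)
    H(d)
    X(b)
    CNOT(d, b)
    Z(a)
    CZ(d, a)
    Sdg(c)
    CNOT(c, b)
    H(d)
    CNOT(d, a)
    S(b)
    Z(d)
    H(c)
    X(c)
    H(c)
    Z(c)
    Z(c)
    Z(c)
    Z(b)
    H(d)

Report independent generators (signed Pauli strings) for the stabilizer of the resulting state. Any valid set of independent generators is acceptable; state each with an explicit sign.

One valid set of independent stabilizer generators is -XZZZ, -ZYII, -ZIXI, -ZIIX (any independent generating set of the same group is equally correct).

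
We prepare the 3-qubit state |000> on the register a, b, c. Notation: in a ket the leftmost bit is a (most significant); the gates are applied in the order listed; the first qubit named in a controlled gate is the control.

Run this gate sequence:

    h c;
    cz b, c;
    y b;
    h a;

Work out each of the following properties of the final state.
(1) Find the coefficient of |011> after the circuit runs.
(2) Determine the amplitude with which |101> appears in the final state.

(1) The final state's coefficient on |011> equals I/2.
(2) |101> carries amplitude 0 in the final state.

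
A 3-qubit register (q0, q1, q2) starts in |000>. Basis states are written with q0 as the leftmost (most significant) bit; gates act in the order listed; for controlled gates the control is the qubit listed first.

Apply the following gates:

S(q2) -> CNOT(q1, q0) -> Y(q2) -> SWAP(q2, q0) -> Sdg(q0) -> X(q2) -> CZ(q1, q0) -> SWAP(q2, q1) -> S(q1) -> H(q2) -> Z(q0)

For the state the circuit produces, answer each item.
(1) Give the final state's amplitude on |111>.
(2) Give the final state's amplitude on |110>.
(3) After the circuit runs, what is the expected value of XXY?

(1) The final state's coefficient on |111> equals -sqrt(2)*I/2.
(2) |110> carries amplitude -sqrt(2)*I/2 in the final state.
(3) The observable XXY averages to 0.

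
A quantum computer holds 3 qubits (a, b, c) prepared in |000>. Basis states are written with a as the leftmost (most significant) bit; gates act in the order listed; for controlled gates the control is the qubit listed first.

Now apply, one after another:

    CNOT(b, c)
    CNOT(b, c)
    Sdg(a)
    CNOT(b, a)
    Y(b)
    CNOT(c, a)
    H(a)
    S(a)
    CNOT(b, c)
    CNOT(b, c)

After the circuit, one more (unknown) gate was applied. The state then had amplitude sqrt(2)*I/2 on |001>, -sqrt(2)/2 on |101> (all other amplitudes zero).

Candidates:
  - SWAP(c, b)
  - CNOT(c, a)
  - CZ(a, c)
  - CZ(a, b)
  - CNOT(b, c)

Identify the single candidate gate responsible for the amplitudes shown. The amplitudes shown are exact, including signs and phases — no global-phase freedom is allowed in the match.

The applied gate was SWAP(c, b).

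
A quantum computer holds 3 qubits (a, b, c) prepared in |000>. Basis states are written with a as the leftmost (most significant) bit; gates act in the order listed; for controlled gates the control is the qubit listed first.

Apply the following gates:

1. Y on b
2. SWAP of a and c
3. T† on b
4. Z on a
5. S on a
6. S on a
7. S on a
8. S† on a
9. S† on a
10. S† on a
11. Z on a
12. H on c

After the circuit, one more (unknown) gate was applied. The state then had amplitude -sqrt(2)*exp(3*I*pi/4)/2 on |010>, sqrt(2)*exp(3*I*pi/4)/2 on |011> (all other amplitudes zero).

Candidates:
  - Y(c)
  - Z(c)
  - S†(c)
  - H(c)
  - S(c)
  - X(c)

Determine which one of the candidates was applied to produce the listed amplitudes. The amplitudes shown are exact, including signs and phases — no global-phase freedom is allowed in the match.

It was Y(c) that produced the state shown. Key observation: the block from step 4 through step 11 cancels to the identity and can be dropped.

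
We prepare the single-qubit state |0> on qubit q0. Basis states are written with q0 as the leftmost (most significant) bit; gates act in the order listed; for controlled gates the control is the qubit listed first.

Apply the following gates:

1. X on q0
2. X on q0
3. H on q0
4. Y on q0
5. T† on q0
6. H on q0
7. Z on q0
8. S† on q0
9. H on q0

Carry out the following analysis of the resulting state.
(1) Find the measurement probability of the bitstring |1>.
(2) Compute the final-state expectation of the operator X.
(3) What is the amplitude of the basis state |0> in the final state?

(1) Outcome |1> occurs with probability 1/2 - sqrt(2)/4.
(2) In the final state, X has expectation -sqrt(2)/2.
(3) |0> carries amplitude sqrt(2)*(1 - I - exp(3*I*pi/4) + exp(I*pi/4))/4 in the final state.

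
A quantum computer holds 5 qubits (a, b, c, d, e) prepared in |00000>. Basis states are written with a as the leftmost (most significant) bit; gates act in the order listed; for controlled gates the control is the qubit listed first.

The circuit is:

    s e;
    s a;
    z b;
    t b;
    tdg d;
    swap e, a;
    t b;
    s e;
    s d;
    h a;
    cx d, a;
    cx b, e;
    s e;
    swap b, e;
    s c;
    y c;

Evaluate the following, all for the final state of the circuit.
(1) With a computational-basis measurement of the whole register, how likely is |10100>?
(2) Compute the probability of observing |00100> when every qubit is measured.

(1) The probability of measuring |10100> is 1/2.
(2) A full measurement returns |00100> with probability 1/2.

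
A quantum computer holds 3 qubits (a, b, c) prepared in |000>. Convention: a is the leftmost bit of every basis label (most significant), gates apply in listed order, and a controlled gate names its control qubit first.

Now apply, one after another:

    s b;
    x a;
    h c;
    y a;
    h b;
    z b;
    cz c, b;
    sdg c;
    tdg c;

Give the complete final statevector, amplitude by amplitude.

The resulting statevector has amplitude -I/2 on |000>, exp(3*I*pi/4)/2 on |001>, I/2 on |010>, exp(3*I*pi/4)/2 on |011>, 0 on |100>, 0 on |101>, 0 on |110>, 0 on |111>.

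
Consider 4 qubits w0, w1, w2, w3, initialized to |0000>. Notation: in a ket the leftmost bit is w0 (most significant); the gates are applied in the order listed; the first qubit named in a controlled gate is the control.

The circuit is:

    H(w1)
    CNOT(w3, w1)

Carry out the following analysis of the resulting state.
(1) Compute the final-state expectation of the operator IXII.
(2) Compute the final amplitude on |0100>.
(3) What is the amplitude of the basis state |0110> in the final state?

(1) The observable IXII averages to 1.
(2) The amplitude on |0100> is sqrt(2)/2.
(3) The amplitude on |0110> is 0.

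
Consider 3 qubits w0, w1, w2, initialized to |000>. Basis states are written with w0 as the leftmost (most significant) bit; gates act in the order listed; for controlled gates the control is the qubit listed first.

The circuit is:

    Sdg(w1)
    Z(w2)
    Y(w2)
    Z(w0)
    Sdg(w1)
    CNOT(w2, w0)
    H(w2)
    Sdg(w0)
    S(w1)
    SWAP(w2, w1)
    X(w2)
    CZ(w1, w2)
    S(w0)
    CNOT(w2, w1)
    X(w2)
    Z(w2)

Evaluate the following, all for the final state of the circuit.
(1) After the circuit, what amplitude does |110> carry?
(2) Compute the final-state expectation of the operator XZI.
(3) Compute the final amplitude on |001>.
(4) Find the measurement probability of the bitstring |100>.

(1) The final state's coefficient on |110> equals sqrt(2)*I/2.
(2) In the final state, XZI has expectation 0.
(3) |001> carries amplitude 0 in the final state.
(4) Outcome |100> occurs with probability 1/2.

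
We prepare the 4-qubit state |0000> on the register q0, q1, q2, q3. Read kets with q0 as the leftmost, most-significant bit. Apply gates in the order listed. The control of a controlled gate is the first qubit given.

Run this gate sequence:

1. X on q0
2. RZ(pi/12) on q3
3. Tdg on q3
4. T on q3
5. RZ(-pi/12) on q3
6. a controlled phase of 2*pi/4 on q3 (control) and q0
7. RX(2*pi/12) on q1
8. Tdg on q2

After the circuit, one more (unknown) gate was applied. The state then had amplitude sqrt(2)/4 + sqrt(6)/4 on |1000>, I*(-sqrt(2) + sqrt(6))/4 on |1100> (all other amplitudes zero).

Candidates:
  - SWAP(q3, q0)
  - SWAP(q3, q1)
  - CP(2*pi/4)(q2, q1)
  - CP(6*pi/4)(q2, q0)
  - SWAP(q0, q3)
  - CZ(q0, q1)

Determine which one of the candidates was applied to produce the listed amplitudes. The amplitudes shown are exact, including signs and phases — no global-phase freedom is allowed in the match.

It was CZ(q0, q1) that produced the state shown. Key observation: gates 2-5 undo each other exactly, leaving only the rest of the circuit to track.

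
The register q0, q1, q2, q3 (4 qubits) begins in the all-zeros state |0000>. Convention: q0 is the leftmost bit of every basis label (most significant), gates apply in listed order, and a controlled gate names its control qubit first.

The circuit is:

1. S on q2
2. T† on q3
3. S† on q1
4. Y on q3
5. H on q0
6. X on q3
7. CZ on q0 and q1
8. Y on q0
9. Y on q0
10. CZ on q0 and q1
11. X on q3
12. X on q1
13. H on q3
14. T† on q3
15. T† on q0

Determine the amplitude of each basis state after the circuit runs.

After the circuit, the state carries amplitude I/2 on |0100>, -exp(I*pi/4)/2 on |0101>, exp(I*pi/4)/2 on |1100>, -1/2 on |1101>, and 0 on every other basis state.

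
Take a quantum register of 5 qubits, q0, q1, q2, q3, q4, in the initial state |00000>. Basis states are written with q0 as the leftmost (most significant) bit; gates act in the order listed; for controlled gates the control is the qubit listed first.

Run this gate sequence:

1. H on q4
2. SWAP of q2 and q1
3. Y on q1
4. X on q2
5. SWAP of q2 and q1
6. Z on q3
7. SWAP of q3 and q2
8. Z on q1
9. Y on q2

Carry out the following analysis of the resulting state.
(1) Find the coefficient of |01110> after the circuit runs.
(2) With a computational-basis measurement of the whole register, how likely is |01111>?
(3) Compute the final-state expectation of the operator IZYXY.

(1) The final state's coefficient on |01110> equals sqrt(2)/2.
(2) The probability of measuring |01111> is 1/2.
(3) The expectation value of IZYXY is 0.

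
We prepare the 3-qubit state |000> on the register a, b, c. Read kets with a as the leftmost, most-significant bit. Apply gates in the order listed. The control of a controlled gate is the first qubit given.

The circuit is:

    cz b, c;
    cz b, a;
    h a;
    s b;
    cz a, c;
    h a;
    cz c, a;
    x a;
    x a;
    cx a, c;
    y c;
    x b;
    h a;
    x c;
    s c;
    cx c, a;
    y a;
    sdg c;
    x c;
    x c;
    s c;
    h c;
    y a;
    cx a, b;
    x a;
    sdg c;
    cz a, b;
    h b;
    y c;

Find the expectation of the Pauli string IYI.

The expectation value of IYI is 0. Key observation: the block from step 18 through step 21 cancels to the identity and can be dropped.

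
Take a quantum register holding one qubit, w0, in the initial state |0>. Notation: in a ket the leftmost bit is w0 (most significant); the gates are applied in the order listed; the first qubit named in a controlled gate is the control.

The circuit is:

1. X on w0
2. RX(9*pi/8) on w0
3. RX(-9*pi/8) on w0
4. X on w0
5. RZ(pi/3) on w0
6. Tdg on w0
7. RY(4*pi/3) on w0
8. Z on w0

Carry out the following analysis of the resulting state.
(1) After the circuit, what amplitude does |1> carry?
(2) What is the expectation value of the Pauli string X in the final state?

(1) The amplitude on |1> is sqrt(3)*exp(5*I*pi/6)/2. Key observation: gates 1-4 undo each other exactly, leaving only the rest of the circuit to track.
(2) In the final state, X has expectation sqrt(3)/2.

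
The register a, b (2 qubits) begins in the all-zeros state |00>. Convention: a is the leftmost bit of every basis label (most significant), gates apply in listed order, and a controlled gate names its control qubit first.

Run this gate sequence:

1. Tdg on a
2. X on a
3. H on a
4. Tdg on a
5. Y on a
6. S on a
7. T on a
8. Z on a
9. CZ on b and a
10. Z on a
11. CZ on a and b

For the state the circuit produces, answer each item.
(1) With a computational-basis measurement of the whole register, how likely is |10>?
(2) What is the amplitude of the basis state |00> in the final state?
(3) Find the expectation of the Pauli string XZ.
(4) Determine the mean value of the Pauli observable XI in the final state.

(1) A full measurement returns |10> with probability 1/2.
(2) |00> carries amplitude sqrt(2)*exp(I*pi/4)/2 in the final state.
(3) The expectation value of XZ is -1.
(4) The expectation value of XI is -1.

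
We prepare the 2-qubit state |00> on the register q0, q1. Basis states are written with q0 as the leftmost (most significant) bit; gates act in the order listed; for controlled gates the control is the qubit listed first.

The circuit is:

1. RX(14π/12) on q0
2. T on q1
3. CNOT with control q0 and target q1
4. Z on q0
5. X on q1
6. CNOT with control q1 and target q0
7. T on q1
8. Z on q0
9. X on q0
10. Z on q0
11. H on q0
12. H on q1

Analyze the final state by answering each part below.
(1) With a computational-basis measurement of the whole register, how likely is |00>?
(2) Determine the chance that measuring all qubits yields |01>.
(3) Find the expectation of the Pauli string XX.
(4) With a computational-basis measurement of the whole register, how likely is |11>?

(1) Outcome |00> occurs with probability 1/4 - sqrt(2)/16.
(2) Outcome |01> occurs with probability sqrt(2)/16 + 1/4.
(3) The observable XX averages to sqrt(3)/2.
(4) The probability of measuring |11> is sqrt(2)/16 + 1/4.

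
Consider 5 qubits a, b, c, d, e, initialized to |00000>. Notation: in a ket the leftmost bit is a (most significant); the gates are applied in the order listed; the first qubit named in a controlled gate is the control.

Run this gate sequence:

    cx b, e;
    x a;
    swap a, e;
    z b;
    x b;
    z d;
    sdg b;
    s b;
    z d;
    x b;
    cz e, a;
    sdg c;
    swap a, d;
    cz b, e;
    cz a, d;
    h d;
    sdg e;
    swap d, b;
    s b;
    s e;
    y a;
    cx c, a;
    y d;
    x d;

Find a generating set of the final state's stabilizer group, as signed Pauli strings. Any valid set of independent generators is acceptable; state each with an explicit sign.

One valid set of independent stabilizer generators is +IYIII, -ZIIII, +IIZII, +IIIZI, -IIIIZ (any independent generating set of the same group is equally correct). Key observation: steps 5-10 multiply out to the identity, so the circuit reduces to the remaining gates.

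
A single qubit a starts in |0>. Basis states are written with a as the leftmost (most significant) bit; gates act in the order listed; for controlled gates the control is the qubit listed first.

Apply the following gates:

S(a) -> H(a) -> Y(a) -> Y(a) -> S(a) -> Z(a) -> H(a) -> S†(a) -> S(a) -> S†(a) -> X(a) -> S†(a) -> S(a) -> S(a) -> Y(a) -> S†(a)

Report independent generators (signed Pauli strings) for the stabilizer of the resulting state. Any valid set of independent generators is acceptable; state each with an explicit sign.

One valid set of independent stabilizer generators is +X (any independent generating set of the same group is equally correct).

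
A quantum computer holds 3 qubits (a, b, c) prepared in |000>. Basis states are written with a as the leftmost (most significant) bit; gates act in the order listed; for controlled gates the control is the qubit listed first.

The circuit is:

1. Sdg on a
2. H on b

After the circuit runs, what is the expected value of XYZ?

The observable XYZ averages to 0.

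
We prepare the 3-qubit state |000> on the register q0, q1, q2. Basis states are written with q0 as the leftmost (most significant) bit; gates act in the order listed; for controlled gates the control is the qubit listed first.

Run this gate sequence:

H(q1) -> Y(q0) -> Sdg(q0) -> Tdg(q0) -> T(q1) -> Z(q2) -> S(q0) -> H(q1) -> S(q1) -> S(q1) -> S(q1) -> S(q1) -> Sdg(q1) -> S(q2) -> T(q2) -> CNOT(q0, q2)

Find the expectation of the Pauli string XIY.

In the final state, XIY has expectation 0.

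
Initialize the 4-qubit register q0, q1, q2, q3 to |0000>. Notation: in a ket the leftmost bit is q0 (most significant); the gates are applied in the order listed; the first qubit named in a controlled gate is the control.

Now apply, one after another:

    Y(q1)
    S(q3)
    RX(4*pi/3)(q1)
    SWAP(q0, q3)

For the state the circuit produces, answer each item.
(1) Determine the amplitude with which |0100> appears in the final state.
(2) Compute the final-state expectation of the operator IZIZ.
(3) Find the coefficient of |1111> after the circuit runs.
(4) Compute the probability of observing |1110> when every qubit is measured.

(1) |0100> carries amplitude -I/2 in the final state.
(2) In the final state, IZIZ has expectation 1/2.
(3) |1111> carries amplitude 0 in the final state.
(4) Outcome |1110> occurs with probability 0.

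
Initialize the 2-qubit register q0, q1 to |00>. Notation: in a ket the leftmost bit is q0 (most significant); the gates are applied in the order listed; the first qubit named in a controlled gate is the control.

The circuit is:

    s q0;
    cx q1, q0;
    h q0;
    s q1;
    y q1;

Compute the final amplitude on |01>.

The final state's coefficient on |01> equals sqrt(2)*I/2.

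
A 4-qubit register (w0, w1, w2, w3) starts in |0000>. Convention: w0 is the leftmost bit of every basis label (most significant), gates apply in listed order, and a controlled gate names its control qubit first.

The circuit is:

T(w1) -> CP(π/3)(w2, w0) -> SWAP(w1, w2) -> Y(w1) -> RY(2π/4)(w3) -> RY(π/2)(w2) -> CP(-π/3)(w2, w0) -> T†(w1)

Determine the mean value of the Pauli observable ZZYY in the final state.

The observable ZZYY averages to 0.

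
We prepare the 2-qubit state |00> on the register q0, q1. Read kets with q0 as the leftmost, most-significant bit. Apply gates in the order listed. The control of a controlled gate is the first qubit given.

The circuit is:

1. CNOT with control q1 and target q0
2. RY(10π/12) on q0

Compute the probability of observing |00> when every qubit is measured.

A full measurement returns |00> with probability 1/2 - sqrt(3)/4.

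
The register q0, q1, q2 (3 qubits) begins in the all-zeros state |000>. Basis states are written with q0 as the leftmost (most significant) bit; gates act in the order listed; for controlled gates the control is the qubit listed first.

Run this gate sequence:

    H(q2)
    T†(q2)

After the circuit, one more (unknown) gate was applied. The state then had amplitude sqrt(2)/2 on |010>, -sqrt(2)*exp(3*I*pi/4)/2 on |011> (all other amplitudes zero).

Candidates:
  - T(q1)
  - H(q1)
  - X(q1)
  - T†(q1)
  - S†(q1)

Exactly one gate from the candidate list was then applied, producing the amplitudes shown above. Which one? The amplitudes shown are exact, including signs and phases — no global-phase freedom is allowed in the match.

The unique candidate consistent with the amplitudes is X(q1).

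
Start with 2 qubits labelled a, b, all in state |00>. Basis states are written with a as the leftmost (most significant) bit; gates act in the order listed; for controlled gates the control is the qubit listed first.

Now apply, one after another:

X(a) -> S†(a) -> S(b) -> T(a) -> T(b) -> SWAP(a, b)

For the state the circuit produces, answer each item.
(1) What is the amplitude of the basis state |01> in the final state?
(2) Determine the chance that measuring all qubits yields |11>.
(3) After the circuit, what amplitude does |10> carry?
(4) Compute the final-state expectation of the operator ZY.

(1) |01> carries amplitude -exp(3*I*pi/4) in the final state.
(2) Outcome |11> occurs with probability 0.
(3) |10> carries amplitude 0 in the final state.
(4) In the final state, ZY has expectation 0.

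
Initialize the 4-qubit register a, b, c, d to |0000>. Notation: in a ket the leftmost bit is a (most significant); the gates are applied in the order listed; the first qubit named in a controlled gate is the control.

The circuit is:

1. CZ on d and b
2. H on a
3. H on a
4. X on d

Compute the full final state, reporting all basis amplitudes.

After the circuit, the state carries amplitude 1 on |0001>, and 0 on every other basis state. Key observation: gates 2-3 undo each other exactly, leaving only the rest of the circuit to track.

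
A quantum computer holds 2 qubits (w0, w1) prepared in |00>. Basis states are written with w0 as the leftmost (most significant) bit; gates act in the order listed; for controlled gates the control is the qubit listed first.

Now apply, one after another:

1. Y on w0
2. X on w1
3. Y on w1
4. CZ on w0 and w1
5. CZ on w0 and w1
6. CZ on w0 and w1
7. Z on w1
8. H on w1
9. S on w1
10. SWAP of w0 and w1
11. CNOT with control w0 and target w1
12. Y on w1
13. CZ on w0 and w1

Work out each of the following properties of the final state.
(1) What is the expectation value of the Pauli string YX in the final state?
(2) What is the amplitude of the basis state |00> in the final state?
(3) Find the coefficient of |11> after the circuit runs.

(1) The observable YX averages to 1.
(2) The amplitude on |00> is -sqrt(2)*I/2.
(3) |11> carries amplitude sqrt(2)/2 in the final state.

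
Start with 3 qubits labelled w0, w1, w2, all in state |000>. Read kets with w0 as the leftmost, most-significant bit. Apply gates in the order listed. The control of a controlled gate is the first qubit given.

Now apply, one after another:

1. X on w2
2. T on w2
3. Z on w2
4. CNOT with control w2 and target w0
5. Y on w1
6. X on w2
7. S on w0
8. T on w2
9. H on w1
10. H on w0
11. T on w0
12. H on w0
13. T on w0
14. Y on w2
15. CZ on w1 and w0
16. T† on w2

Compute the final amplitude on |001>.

The final state's coefficient on |001> equals sqrt(2)*(-exp(3*I*pi/4) + I)/4.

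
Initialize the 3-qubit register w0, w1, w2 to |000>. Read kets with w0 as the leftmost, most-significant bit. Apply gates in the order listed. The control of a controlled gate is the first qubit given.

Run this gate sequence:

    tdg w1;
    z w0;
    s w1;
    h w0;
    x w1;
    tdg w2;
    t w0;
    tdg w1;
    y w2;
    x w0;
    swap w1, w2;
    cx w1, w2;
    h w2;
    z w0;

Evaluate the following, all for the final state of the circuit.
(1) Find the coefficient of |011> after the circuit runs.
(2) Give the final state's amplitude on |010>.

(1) |011> carries amplitude I/2 in the final state.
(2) |010> carries amplitude I/2 in the final state.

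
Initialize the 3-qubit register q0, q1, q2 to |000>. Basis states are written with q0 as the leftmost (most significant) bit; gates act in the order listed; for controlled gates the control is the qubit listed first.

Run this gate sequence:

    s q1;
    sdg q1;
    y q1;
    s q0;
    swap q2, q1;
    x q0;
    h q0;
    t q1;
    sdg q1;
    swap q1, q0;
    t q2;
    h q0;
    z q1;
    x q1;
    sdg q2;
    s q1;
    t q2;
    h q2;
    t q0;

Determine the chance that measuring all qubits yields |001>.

The probability of measuring |001> is 1/8. Key observation: the block from step 1 through step 2 cancels to the identity and can be dropped.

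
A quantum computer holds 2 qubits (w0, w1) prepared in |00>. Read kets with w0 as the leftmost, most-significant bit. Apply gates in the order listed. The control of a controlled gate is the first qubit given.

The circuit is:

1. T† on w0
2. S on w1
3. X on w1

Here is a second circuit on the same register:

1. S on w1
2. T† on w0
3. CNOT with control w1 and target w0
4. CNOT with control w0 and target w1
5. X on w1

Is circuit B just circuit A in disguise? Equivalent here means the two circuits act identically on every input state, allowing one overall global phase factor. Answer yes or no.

No, they are not equivalent — no single phase factor reconciles the two unitaries.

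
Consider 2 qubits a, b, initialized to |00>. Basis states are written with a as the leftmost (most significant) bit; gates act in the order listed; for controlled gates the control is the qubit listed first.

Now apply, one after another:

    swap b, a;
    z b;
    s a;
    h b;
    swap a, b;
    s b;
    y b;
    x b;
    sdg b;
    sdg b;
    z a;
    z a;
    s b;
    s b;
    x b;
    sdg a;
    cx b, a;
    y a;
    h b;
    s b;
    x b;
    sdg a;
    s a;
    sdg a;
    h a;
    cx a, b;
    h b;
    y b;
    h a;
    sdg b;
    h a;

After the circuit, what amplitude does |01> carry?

The amplitude on |01> is 1/2 - I/2.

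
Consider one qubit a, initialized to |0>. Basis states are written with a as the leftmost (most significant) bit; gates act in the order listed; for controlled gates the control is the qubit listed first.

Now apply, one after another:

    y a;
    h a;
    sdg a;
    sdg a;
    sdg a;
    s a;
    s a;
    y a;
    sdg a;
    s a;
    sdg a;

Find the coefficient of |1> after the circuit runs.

|1> carries amplitude sqrt(2)*I/2 in the final state.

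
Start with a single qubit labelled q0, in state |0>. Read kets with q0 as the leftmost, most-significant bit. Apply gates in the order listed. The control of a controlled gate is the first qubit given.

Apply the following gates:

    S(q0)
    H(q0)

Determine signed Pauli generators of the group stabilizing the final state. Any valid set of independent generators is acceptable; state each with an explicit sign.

The stabilizer group can be generated by +X, among other valid generating sets.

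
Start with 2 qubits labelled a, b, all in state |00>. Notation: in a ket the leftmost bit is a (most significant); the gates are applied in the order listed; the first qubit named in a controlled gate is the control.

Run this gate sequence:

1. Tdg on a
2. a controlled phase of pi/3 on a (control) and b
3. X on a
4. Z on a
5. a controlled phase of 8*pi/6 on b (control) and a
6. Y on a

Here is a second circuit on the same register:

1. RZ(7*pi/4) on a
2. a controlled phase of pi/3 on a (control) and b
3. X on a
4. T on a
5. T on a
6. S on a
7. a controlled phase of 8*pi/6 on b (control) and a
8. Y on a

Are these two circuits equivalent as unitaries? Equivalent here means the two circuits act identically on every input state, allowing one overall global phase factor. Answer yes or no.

Yes — the two circuits implement the same unitary up to a global phase.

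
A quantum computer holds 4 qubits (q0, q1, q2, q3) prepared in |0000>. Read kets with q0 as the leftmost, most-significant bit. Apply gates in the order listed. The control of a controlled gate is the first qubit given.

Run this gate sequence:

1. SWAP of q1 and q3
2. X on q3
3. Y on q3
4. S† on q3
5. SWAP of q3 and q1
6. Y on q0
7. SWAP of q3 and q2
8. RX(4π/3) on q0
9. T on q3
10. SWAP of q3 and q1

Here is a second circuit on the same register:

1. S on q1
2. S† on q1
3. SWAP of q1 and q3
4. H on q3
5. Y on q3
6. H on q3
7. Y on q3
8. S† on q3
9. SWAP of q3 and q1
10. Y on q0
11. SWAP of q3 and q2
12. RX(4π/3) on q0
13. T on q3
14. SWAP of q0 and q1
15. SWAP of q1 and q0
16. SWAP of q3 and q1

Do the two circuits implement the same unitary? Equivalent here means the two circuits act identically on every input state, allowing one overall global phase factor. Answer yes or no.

No, they are not equivalent — no single phase factor reconciles the two unitaries.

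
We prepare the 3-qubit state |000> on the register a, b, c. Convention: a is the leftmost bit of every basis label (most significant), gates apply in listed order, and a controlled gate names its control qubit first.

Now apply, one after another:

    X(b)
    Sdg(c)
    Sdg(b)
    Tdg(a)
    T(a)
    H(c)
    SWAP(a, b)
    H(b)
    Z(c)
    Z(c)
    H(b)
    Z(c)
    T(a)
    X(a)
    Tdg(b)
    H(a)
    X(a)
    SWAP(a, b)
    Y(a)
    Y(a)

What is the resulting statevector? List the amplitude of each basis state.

The resulting statevector has amplitude -exp(3*I*pi/4)/2 on |000>, exp(3*I*pi/4)/2 on |001>, -exp(3*I*pi/4)/2 on |010>, exp(3*I*pi/4)/2 on |011>, 0 on |100>, 0 on |101>, 0 on |110>, 0 on |111>. Key observation: steps 8-11 multiply out to the identity, so the circuit reduces to the remaining gates.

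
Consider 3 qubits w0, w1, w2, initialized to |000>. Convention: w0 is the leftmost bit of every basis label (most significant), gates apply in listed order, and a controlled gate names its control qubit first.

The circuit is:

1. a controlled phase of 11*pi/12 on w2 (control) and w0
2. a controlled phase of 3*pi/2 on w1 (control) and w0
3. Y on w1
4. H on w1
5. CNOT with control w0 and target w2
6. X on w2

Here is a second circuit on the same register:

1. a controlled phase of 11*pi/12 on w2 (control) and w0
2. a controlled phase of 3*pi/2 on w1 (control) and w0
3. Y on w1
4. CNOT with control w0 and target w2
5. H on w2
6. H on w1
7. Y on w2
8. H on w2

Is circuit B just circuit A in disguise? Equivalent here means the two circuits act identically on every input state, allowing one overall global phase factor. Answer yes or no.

No: there is an input state on which the two circuits produce genuinely different outputs (not merely differing by a phase).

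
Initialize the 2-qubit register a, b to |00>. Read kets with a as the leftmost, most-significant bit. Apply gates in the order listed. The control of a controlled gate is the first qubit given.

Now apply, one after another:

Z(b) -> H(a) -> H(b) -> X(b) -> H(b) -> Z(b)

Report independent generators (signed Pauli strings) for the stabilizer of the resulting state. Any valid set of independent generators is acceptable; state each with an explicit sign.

One valid set of independent stabilizer generators is +XI, +IZ (any independent generating set of the same group is equally correct). Key observation: gates 3-6 undo each other exactly, leaving only the rest of the circuit to track.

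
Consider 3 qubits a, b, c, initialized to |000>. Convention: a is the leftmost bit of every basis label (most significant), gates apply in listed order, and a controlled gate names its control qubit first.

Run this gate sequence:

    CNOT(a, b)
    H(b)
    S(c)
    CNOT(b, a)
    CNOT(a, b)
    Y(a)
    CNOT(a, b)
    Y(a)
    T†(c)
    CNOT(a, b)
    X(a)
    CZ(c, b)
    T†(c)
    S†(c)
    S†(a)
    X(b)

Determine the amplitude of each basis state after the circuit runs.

After the circuit, the state carries amplitude sqrt(2)/2 on |000>, -sqrt(2)*I/2 on |100>, and 0 on every other basis state.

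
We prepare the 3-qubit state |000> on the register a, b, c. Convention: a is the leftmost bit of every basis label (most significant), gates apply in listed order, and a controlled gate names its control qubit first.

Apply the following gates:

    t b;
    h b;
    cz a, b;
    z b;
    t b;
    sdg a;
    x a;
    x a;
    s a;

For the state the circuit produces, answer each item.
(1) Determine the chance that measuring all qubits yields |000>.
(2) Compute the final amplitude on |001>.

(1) Outcome |000> occurs with probability 1/2. Key observation: gates 6-9 undo each other exactly, leaving only the rest of the circuit to track.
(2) |001> carries amplitude 0 in the final state.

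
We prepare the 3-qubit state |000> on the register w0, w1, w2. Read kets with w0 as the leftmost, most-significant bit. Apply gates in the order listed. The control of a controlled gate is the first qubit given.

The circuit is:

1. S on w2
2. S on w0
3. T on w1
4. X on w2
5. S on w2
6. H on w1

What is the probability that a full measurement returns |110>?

Outcome |110> occurs with probability 0.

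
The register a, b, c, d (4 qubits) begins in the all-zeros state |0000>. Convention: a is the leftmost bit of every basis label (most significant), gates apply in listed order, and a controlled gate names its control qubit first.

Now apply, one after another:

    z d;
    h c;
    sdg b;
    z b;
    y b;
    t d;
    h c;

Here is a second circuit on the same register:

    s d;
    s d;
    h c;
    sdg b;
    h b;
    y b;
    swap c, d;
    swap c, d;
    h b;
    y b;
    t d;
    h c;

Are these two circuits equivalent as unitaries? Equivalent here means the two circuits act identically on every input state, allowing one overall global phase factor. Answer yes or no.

No: there is an input state on which the two circuits produce genuinely different outputs (not merely differing by a phase).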